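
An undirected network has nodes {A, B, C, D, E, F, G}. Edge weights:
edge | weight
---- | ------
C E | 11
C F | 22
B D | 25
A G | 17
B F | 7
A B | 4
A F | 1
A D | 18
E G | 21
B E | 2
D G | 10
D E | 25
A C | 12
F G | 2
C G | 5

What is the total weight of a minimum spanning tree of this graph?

Kruskal: consider edges lightest-first.
A F (1): add. Components now {A,F} {B} {C} {D} {E} {G}
B E (2): add. Components now {A,F} {B,E} {C} {D} {G}
F G (2): add. Components now {A,F,G} {B,E} {C} {D}
A B (4): add. Components now {A,B,E,F,G} {C} {D}
C G (5): add. Components now {A,B,C,E,F,G} {D}
B F (7): skip — B and F already connected.
D G (10): add. Components now {A,B,C,D,E,F,G}
MST edges: A F, B E, F G, A B, C G, D G; total weight 1+2+2+4+5+10 = 24.

24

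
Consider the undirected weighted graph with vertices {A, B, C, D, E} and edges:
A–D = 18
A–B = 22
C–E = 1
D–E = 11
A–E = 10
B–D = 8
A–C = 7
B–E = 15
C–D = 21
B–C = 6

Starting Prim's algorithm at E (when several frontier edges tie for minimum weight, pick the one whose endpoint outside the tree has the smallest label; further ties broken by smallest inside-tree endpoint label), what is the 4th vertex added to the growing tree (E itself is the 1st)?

Grow the tree from E using Prim:
Step 1: frontier [C–E 1, A–E 10, D–E 11, B–E 15] → take C–E (1); add C.
Step 2: frontier [B–C 6, A–C 7, C–D 21, A–E 10, D–E 11, B–E 15] → take B–C (6); add B.
Step 3: frontier [B–D 8, A–B 22, A–C 7, C–D 21, A–E 10, D–E 11] → take A–C (7); add A.
Step 4: frontier [A–D 18, B–D 8, C–D 21, D–E 11] → take B–D (8); add D.
Vertex order: E, C, B, A, D. The 4th vertex is A.

A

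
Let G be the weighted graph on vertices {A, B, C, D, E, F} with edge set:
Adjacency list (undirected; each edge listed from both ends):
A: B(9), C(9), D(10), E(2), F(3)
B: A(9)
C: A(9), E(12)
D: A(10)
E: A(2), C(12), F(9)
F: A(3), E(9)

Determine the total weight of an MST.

33

Kruskal: consider edges lightest-first.
A–E (2): add — endpoints in different components.
A–F (3): add — endpoints in different components.
A–B (9): add — endpoints in different components.
A–C (9): add — endpoints in different components.
E–F (9): skip — E and F already connected.
A–D (10): add — endpoints in different components.
MST edges: A–E, A–F, A–B, A–C, A–D; total weight 2+3+9+9+10 = 33.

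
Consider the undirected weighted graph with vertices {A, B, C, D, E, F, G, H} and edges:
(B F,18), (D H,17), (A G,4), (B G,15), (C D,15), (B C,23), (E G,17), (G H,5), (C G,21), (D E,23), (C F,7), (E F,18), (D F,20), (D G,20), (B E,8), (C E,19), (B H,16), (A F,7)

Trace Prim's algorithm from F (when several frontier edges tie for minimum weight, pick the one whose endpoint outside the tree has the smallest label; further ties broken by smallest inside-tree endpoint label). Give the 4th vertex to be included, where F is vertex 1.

Prim, starting at F.
Step 1: cheapest edge leaving the tree is A F (7); add A.
Step 2: cheapest edge leaving the tree is A G (4); add G.
Step 3: cheapest edge leaving the tree is G H (5); add H.
Step 4: cheapest edge leaving the tree is C F (7); add C.
Step 5: cheapest edge leaving the tree is B G (15); add B.
Step 6: cheapest edge leaving the tree is B E (8); add E.
Step 7: cheapest edge leaving the tree is C D (15); add D.
Vertex order: F, A, G, H, C, B, E, D. The 4th vertex is H.

H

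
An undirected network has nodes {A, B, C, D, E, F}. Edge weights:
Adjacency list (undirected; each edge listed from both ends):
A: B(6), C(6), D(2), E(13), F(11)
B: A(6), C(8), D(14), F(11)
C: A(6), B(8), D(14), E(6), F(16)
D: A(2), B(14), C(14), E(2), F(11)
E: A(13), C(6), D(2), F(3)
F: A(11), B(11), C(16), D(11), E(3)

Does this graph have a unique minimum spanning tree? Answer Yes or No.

No

Sort edges by weight, then run Kruskal:
A-D (2): add — endpoints in different components.
D-E (2): add — endpoints in different components.
E-F (3): add — endpoints in different components.
A-B (6): add — endpoints in different components.
A-C (6): add — endpoints in different components.
Non-tree edge C-E has weight 6, equal to the heaviest edge on its tree cycle — swapping gives another MST of the same weight. Not unique.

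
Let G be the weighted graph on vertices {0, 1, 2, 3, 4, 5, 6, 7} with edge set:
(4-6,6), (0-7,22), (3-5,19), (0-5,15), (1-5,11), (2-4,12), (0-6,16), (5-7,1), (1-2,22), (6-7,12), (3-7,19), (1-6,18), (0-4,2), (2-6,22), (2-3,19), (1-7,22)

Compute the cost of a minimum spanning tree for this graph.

Kruskal: consider edges lightest-first.
5-7 (1): add — endpoints in different components.
0-4 (2): add — endpoints in different components.
4-6 (6): add — endpoints in different components.
1-5 (11): add — endpoints in different components.
2-4 (12): add — endpoints in different components.
6-7 (12): add — endpoints in different components.
0-5 (15): skip — 0 and 5 already connected.
0-6 (16): skip — 0 and 6 already connected.
1-6 (18): skip — 1 and 6 already connected.
2-3 (19): add — endpoints in different components.
MST edges: 5-7, 0-4, 4-6, 1-5, 2-4, 6-7, 2-3; total weight 1+2+6+11+12+12+19 = 63.

63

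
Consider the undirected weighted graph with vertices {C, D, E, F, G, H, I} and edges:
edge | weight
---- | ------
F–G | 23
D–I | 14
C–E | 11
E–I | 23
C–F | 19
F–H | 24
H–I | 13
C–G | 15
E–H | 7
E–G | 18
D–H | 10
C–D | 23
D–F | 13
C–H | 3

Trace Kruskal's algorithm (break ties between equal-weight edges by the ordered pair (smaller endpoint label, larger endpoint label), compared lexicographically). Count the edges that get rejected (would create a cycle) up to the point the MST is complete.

2

Kruskal's algorithm — process edges by increasing weight (ties by edge label):
C–H (3): add — endpoints in different components.
E–H (7): add — endpoints in different components.
D–H (10): add — endpoints in different components.
C–E (11): skip — C and E already connected.
D–F (13): add — endpoints in different components.
H–I (13): add — endpoints in different components.
D–I (14): skip — D and I already connected.
C–G (15): add — endpoints in different components.
Edges rejected before the tree was complete: 2.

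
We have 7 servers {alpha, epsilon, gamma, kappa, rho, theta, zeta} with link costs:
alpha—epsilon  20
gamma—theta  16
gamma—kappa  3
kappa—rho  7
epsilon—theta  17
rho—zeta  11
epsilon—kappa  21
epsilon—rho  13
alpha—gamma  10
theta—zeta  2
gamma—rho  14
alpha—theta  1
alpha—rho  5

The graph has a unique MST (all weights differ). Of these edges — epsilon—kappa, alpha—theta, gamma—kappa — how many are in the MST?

Kruskal: consider edges lightest-first.
alpha—theta (1): add. Components now {rho} {kappa} {alpha,theta} {epsilon} {zeta} {gamma}
theta—zeta (2): add. Components now {rho} {kappa} {alpha,theta,zeta} {epsilon} {gamma}
gamma—kappa (3): add. Components now {rho} {gamma,kappa} {alpha,theta,zeta} {epsilon}
alpha—rho (5): add. Components now {alpha,rho,theta,zeta} {gamma,kappa} {epsilon}
kappa—rho (7): add. Components now {alpha,gamma,kappa,rho,theta,zeta} {epsilon}
alpha—gamma (10): skip — alpha and gamma already connected.
rho—zeta (11): skip — rho and zeta already connected.
epsilon—rho (13): add. Components now {alpha,epsilon,gamma,kappa,rho,theta,zeta}
MST edge set: {alpha—theta, theta—zeta, gamma—kappa, alpha—rho, kappa—rho, epsilon—rho}.
Of the listed edges, {alpha—theta, gamma—kappa} are in the MST → 2.

2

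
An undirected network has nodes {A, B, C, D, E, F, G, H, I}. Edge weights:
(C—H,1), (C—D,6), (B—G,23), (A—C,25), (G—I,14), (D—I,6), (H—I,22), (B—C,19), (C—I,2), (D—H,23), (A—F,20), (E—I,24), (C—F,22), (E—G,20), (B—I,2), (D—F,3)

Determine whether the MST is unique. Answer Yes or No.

No

Sort edges by weight, then run Kruskal:
C—H (1): add — endpoints in different components.
B—I (2): add — endpoints in different components.
C—I (2): add — endpoints in different components.
D—F (3): add — endpoints in different components.
C—D (6): add — endpoints in different components.
D—I (6): skip — D and I already connected.
G—I (14): add — endpoints in different components.
B—C (19): skip — B and C already connected.
A—F (20): add — endpoints in different components.
E—G (20): add — endpoints in different components.
Non-tree edge D—I has weight 6, equal to the heaviest edge on its tree cycle — swapping gives another MST of the same weight. Not unique.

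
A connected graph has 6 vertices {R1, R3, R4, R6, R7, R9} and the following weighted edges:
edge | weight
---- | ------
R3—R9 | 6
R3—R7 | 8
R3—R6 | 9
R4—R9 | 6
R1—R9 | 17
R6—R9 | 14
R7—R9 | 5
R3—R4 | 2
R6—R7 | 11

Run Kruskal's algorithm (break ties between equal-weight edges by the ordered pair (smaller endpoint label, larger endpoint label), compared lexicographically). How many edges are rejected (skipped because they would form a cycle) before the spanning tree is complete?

4

Sort edges by weight, then run Kruskal:
R3—R4 (2): add. Components now {R9} {R3,R4} {R1} {R6} {R7}
R7—R9 (5): add. Components now {R7,R9} {R3,R4} {R1} {R6}
R3—R9 (6): add. Components now {R3,R4,R7,R9} {R1} {R6}
R4—R9 (6): skip — R9 and R4 already connected.
R3—R7 (8): skip — R3 and R7 already connected.
R3—R6 (9): add. Components now {R3,R4,R6,R7,R9} {R1}
R6—R7 (11): skip — R6 and R7 already connected.
R6—R9 (14): skip — R9 and R6 already connected.
R1—R9 (17): add. Components now {R1,R3,R4,R6,R7,R9}
Edges rejected before the tree was complete: 4.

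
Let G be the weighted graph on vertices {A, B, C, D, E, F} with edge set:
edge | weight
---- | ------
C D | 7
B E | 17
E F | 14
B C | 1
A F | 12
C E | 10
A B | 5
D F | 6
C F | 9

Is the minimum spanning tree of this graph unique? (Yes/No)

Yes

Sort edges by weight, then run Kruskal:
B C (1): add. Components now {A} {B,C} {D} {E} {F}
A B (5): add. Components now {A,B,C} {D} {E} {F}
D F (6): add. Components now {A,B,C} {D,F} {E}
C D (7): add. Components now {A,B,C,D,F} {E}
C F (9): skip — C and F already connected.
C E (10): add. Components now {A,B,C,D,E,F}
Every non-tree edge has weight strictly greater than the heaviest edge on the tree path between its endpoints, so the MST is unique.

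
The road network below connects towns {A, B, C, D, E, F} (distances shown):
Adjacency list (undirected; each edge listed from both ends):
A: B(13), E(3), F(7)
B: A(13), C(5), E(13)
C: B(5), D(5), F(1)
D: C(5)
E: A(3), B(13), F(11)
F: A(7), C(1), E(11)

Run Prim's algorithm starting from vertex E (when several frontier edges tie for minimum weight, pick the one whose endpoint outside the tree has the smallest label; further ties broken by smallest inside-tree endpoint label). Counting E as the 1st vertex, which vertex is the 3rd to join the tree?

Prim's algorithm from E:
Step 1: frontier [A–E 3, E–F 11, B–E 13] → take A–E (3); add A.
Step 2: frontier [A–F 7, A–B 13, E–F 11, B–E 13] → take A–F (7); add F.
Step 3: frontier [A–B 13, B–E 13, C–F 1] → take C–F (1); add C.
Step 4: frontier [A–B 13, B–C 5, C–D 5, B–E 13] → take B–C (5); add B.
Step 5: frontier [C–D 5] → take C–D (5); add D.
Vertex order: E, A, F, C, B, D. The 3rd vertex is F.

F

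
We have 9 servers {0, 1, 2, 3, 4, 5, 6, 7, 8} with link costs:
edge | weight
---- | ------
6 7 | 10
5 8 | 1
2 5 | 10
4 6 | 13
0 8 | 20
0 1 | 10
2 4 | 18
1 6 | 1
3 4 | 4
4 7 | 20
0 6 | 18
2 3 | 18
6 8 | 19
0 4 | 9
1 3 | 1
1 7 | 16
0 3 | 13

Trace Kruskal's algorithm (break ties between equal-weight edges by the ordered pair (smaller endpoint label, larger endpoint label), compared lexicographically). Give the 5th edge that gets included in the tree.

0-4

Kruskal's algorithm — process edges by increasing weight (ties by edge label):
1 3 (1): add — endpoints in different components.
1 6 (1): add — endpoints in different components.
5 8 (1): add — endpoints in different components.
3 4 (4): add — endpoints in different components.
0 4 (9): add — endpoints in different components.
0 1 (10): skip — 0 and 1 already connected.
2 5 (10): add — endpoints in different components.
6 7 (10): add — endpoints in different components.
0 3 (13): skip — 0 and 3 already connected.
4 6 (13): skip — 4 and 6 already connected.
1 7 (16): skip — 1 and 7 already connected.
0 6 (18): skip — 0 and 6 already connected.
2 3 (18): add — endpoints in different components.
The 5th edge added is 0 4.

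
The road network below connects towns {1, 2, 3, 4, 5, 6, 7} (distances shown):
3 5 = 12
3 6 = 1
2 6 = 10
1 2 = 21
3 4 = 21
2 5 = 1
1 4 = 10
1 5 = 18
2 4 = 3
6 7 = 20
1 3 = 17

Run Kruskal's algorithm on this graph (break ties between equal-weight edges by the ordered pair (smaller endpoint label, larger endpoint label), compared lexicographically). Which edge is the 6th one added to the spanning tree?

Sort edges by weight, then run Kruskal:
2 5 (1): add — endpoints in different components.
3 6 (1): add — endpoints in different components.
2 4 (3): add — endpoints in different components.
1 4 (10): add — endpoints in different components.
2 6 (10): add — endpoints in different components.
3 5 (12): skip — 3 and 5 already connected.
1 3 (17): skip — 1 and 3 already connected.
1 5 (18): skip — 1 and 5 already connected.
6 7 (20): add — endpoints in different components.
The 6th edge added is 6 7.

6-7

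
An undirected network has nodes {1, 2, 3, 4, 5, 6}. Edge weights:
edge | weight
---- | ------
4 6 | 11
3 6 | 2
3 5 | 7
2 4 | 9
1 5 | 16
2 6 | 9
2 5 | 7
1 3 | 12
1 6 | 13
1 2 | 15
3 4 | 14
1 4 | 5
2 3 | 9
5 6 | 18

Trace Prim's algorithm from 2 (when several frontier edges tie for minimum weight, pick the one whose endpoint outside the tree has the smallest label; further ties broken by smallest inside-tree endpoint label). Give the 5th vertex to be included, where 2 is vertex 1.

4

Prim, starting at 2.
Step 1: cheapest edge leaving the tree is 2 5 (7); add 5.
Step 2: cheapest edge leaving the tree is 3 5 (7); add 3.
Step 3: cheapest edge leaving the tree is 3 6 (2); add 6.
Step 4: cheapest edge leaving the tree is 2 4 (9); add 4.
Step 5: cheapest edge leaving the tree is 1 4 (5); add 1.
Vertex order: 2, 5, 3, 6, 4, 1. The 5th vertex is 4.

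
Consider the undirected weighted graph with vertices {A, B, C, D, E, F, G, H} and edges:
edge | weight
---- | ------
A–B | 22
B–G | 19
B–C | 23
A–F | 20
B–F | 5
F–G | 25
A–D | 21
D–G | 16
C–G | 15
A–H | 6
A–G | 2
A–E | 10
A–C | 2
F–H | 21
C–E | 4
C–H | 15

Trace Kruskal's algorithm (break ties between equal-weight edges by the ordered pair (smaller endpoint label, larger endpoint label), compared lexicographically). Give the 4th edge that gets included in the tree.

B-F

Kruskal: consider edges lightest-first.
A–C (2): add — endpoints in different components.
A–G (2): add — endpoints in different components.
C–E (4): add — endpoints in different components.
B–F (5): add — endpoints in different components.
A–H (6): add — endpoints in different components.
A–E (10): skip — A and E already connected.
C–G (15): skip — C and G already connected.
C–H (15): skip — C and H already connected.
D–G (16): add — endpoints in different components.
B–G (19): add — endpoints in different components.
The 4th edge added is B–F.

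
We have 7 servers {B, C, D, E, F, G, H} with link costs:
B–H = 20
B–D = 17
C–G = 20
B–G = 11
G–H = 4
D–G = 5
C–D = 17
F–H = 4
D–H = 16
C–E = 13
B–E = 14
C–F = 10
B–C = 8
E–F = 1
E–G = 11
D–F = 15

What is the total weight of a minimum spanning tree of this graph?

32

Kruskal's algorithm — process edges by increasing weight (ties by edge label):
E–F (1): add. Components now {B} {C} {D} {E,F} {G} {H}
F–H (4): add. Components now {B} {C} {D} {E,F,H} {G}
G–H (4): add. Components now {B} {C} {D} {E,F,G,H}
D–G (5): add. Components now {B} {C} {D,E,F,G,H}
B–C (8): add. Components now {B,C} {D,E,F,G,H}
C–F (10): add. Components now {B,C,D,E,F,G,H}
MST edges: E–F, F–H, G–H, D–G, B–C, C–F; total weight 1+4+4+5+8+10 = 32.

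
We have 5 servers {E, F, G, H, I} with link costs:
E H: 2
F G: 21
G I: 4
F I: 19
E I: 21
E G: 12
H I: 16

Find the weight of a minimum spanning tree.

37

Prim's algorithm from H:
Step 1: cheapest edge leaving the tree is E H (2); add E.
Step 2: cheapest edge leaving the tree is E G (12); add G.
Step 3: cheapest edge leaving the tree is G I (4); add I.
Step 4: cheapest edge leaving the tree is F I (19); add F.
MST edges: E H, E G, G I, F I; total weight 2+12+4+19 = 37.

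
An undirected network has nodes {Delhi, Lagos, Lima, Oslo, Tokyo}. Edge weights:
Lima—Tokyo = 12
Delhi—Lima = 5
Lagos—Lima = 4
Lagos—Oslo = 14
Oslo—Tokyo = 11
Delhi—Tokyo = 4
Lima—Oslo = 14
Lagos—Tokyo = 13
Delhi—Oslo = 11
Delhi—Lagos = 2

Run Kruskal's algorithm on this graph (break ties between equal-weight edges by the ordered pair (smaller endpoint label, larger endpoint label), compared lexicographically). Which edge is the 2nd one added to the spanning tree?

Sort edges by weight, then run Kruskal:
Delhi—Lagos (2): add — endpoints in different components.
Delhi—Tokyo (4): add — endpoints in different components.
Lagos—Lima (4): add — endpoints in different components.
Delhi—Lima (5): skip — Lima and Delhi already connected.
Delhi—Oslo (11): add — endpoints in different components.
The 2nd edge added is Delhi—Tokyo.

Delhi-Tokyo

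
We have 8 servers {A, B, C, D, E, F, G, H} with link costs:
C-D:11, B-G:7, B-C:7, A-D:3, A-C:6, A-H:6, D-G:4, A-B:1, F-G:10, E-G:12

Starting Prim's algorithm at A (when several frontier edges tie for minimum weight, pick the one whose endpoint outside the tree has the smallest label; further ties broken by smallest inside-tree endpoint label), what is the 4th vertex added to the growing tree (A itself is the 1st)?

G

Prim, starting at A.
Step 1: cheapest edge leaving the tree is A-B (1); add B.
Step 2: cheapest edge leaving the tree is A-D (3); add D.
Step 3: cheapest edge leaving the tree is D-G (4); add G.
Step 4: cheapest edge leaving the tree is A-C (6); add C.
Step 5: cheapest edge leaving the tree is A-H (6); add H.
Step 6: cheapest edge leaving the tree is F-G (10); add F.
Step 7: cheapest edge leaving the tree is E-G (12); add E.
Vertex order: A, B, D, G, C, H, F, E. The 4th vertex is G.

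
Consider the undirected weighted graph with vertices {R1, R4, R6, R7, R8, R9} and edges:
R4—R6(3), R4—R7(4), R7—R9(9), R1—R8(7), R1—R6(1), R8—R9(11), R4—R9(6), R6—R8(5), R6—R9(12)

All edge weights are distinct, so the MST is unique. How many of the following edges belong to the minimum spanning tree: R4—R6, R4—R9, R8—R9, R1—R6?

Kruskal: consider edges lightest-first.
R1—R6 (1): add. Components now {R1,R6} {R9} {R4} {R8} {R7}
R4—R6 (3): add. Components now {R1,R4,R6} {R9} {R8} {R7}
R4—R7 (4): add. Components now {R1,R4,R6,R7} {R9} {R8}
R6—R8 (5): add. Components now {R1,R4,R6,R7,R8} {R9}
R4—R9 (6): add. Components now {R1,R4,R6,R7,R8,R9}
MST edge set: {R1—R6, R4—R6, R4—R7, R6—R8, R4—R9}.
Of the listed edges, {R4—R6, R4—R9, R1—R6} are in the MST → 3.

3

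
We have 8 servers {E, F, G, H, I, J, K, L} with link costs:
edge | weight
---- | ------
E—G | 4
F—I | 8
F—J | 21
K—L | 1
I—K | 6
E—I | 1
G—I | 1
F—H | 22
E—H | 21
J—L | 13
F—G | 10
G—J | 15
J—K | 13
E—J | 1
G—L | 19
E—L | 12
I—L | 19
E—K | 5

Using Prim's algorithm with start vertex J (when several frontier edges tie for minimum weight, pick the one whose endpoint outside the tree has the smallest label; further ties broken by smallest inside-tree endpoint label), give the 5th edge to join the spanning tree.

Grow the tree from J using Prim:
Step 1: cheapest edge leaving the tree is E—J (1); add E.
Step 2: cheapest edge leaving the tree is E—I (1); add I.
Step 3: cheapest edge leaving the tree is G—I (1); add G.
Step 4: cheapest edge leaving the tree is E—K (5); add K.
Step 5: cheapest edge leaving the tree is K—L (1); add L.
Step 6: cheapest edge leaving the tree is F—I (8); add F.
Step 7: cheapest edge leaving the tree is E—H (21); add H.
The 5th edge added is K—L.

K-L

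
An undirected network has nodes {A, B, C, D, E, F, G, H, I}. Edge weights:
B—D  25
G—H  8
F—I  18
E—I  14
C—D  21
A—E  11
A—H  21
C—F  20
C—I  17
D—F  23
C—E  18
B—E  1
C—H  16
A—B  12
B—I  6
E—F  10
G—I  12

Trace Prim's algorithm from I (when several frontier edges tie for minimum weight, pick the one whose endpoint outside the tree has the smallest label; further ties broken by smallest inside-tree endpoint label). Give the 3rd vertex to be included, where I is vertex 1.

Prim's algorithm from I:
Step 1: cheapest edge leaving the tree is B—I (6); add B.
Step 2: cheapest edge leaving the tree is B—E (1); add E.
Step 3: cheapest edge leaving the tree is E—F (10); add F.
Step 4: cheapest edge leaving the tree is A—E (11); add A.
Step 5: cheapest edge leaving the tree is G—I (12); add G.
Step 6: cheapest edge leaving the tree is G—H (8); add H.
Step 7: cheapest edge leaving the tree is C—H (16); add C.
Step 8: cheapest edge leaving the tree is C—D (21); add D.
Vertex order: I, B, E, F, A, G, H, C, D. The 3rd vertex is E.

E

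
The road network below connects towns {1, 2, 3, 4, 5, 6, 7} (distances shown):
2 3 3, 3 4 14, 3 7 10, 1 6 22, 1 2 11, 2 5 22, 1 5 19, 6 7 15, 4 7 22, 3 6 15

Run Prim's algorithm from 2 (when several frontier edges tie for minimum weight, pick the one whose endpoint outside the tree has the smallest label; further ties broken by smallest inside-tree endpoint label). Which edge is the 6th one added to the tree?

1-5

Prim's algorithm from 2:
Step 1: cheapest edge leaving the tree is 2 3 (3); add 3.
Step 2: cheapest edge leaving the tree is 3 7 (10); add 7.
Step 3: cheapest edge leaving the tree is 1 2 (11); add 1.
Step 4: cheapest edge leaving the tree is 3 4 (14); add 4.
Step 5: cheapest edge leaving the tree is 3 6 (15); add 6.
Step 6: cheapest edge leaving the tree is 1 5 (19); add 5.
The 6th edge added is 1 5.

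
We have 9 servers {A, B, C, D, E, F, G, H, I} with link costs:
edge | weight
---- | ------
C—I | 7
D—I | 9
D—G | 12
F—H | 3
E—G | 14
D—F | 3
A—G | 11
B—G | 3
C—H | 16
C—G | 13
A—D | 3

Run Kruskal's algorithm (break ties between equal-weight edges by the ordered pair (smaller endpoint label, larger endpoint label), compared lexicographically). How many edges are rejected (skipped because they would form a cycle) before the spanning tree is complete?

2

Kruskal: consider edges lightest-first.
A—D (3): add — endpoints in different components.
B—G (3): add — endpoints in different components.
D—F (3): add — endpoints in different components.
F—H (3): add — endpoints in different components.
C—I (7): add — endpoints in different components.
D—I (9): add — endpoints in different components.
A—G (11): add — endpoints in different components.
D—G (12): skip — D and G already connected.
C—G (13): skip — C and G already connected.
E—G (14): add — endpoints in different components.
Edges rejected before the tree was complete: 2.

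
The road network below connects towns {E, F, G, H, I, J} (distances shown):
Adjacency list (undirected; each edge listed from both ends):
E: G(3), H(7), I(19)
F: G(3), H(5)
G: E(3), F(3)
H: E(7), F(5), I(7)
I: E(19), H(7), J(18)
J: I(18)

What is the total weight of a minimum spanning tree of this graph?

Kruskal: consider edges lightest-first.
E—G (3): add — endpoints in different components.
F—G (3): add — endpoints in different components.
F—H (5): add — endpoints in different components.
E—H (7): skip — E and H already connected.
H—I (7): add — endpoints in different components.
I—J (18): add — endpoints in different components.
MST edges: E—G, F—G, F—H, H—I, I—J; total weight 3+3+5+7+18 = 36.

36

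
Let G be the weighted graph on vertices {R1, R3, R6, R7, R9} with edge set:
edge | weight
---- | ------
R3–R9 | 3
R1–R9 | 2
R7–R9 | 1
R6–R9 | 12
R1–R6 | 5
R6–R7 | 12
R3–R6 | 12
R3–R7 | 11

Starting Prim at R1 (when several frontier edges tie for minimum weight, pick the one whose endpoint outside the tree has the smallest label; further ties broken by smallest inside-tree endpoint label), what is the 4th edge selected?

Prim's algorithm from R1:
Step 1: cheapest edge leaving the tree is R1–R9 (2); add R9.
Step 2: cheapest edge leaving the tree is R7–R9 (1); add R7.
Step 3: cheapest edge leaving the tree is R3–R9 (3); add R3.
Step 4: cheapest edge leaving the tree is R1–R6 (5); add R6.
The 4th edge added is R1–R6.

R1-R6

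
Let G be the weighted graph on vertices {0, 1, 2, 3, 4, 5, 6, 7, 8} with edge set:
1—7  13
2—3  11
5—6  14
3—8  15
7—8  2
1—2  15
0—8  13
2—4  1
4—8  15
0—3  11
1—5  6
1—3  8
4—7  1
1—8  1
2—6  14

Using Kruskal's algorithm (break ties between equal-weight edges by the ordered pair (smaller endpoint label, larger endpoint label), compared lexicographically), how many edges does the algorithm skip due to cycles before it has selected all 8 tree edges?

Kruskal's algorithm — process edges by increasing weight (ties by edge label):
1—8 (1): add — endpoints in different components.
2—4 (1): add — endpoints in different components.
4—7 (1): add — endpoints in different components.
7—8 (2): add — endpoints in different components.
1—5 (6): add — endpoints in different components.
1—3 (8): add — endpoints in different components.
0—3 (11): add — endpoints in different components.
2—3 (11): skip — 2 and 3 already connected.
0—8 (13): skip — 0 and 8 already connected.
1—7 (13): skip — 1 and 7 already connected.
2—6 (14): add — endpoints in different components.
Edges rejected before the tree was complete: 3.

3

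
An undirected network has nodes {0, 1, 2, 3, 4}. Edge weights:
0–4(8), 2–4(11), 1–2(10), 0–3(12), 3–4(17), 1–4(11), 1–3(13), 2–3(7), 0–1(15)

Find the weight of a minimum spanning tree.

36

Grow the tree from 4 using Prim:
Step 1: frontier [0–4 8, 1–4 11, 2–4 11, 3–4 17] → take 0–4 (8); add 0.
Step 2: frontier [0–3 12, 0–1 15, 1–4 11, 2–4 11, 3–4 17] → take 1–4 (11); add 1.
Step 3: frontier [0–3 12, 1–2 10, 1–3 13, 2–4 11, 3–4 17] → take 1–2 (10); add 2.
Step 4: frontier [0–3 12, 1–3 13, 2–3 7, 3–4 17] → take 2–3 (7); add 3.
MST edges: 0–4, 1–4, 1–2, 2–3; total weight 8+11+10+7 = 36.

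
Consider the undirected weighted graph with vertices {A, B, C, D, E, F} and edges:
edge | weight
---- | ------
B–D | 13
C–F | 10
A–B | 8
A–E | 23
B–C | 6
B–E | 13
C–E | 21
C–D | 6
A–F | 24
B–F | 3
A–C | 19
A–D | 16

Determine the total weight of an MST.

Prim's algorithm from A:
Step 1: frontier [A–B 8, A–D 16, A–C 19, A–E 23, A–F 24] → take A–B (8); add B.
Step 2: frontier [A–D 16, A–C 19, A–E 23, A–F 24, B–F 3, B–C 6, B–D 13, B–E 13] → take B–F (3); add F.
Step 3: frontier [A–D 16, A–C 19, A–E 23, B–C 6, B–D 13, B–E 13, C–F 10] → take B–C (6); add C.
Step 4: frontier [A–D 16, A–E 23, B–D 13, B–E 13, C–D 6, C–E 21] → take C–D (6); add D.
Step 5: frontier [A–E 23, B–E 13, C–E 21] → take B–E (13); add E.
MST edges: A–B, B–F, B–C, C–D, B–E; total weight 8+3+6+6+13 = 36.

36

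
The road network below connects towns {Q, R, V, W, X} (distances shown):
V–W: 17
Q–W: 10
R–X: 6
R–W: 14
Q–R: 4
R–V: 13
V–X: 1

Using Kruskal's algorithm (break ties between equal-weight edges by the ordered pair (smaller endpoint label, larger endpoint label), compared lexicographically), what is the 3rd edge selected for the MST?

Kruskal's algorithm — process edges by increasing weight (ties by edge label):
V–X (1): add. Components now {W} {V,X} {R} {Q}
Q–R (4): add. Components now {W} {V,X} {Q,R}
R–X (6): add. Components now {W} {Q,R,V,X}
Q–W (10): add. Components now {Q,R,V,W,X}
The 3rd edge added is R–X.

R-X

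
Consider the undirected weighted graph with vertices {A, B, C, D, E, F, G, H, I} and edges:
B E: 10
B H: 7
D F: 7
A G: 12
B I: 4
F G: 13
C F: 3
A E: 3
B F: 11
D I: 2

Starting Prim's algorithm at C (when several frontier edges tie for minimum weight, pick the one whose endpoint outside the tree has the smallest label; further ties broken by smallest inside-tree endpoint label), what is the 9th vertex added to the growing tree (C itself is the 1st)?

G

Prim, starting at C.
Step 1: cheapest edge leaving the tree is C F (3); add F.
Step 2: cheapest edge leaving the tree is D F (7); add D.
Step 3: cheapest edge leaving the tree is D I (2); add I.
Step 4: cheapest edge leaving the tree is B I (4); add B.
Step 5: cheapest edge leaving the tree is B H (7); add H.
Step 6: cheapest edge leaving the tree is B E (10); add E.
Step 7: cheapest edge leaving the tree is A E (3); add A.
Step 8: cheapest edge leaving the tree is A G (12); add G.
Vertex order: C, F, D, I, B, H, E, A, G. The 9th vertex is G.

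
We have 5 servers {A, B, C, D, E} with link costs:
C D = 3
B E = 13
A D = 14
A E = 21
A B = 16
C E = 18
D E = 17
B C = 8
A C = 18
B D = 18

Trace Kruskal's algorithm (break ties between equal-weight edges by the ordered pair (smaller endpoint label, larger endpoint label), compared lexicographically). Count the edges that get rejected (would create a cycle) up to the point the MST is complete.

Sort edges by weight, then run Kruskal:
C D (3): add. Components now {A} {B} {C,D} {E}
B C (8): add. Components now {A} {B,C,D} {E}
B E (13): add. Components now {A} {B,C,D,E}
A D (14): add. Components now {A,B,C,D,E}
Edges rejected before the tree was complete: 0.

0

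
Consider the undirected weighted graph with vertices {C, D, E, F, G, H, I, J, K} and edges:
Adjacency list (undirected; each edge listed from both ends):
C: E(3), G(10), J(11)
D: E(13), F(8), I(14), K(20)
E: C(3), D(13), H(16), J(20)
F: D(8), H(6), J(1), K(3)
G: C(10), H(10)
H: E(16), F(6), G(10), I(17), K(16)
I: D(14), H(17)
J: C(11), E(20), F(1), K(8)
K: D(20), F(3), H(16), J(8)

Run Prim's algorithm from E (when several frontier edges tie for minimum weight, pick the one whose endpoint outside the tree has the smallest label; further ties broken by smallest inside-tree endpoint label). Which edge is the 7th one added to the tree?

D-F

Prim, starting at E.
Step 1: cheapest edge leaving the tree is C—E (3); add C.
Step 2: cheapest edge leaving the tree is C—G (10); add G.
Step 3: cheapest edge leaving the tree is G—H (10); add H.
Step 4: cheapest edge leaving the tree is F—H (6); add F.
Step 5: cheapest edge leaving the tree is F—J (1); add J.
Step 6: cheapest edge leaving the tree is F—K (3); add K.
Step 7: cheapest edge leaving the tree is D—F (8); add D.
Step 8: cheapest edge leaving the tree is D—I (14); add I.
The 7th edge added is D—F.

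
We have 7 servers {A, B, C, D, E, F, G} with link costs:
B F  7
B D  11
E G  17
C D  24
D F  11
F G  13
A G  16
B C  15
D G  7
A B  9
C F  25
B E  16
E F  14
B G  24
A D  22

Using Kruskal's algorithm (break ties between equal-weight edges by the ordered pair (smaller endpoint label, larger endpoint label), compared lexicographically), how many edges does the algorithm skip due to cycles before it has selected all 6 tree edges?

Kruskal's algorithm — process edges by increasing weight (ties by edge label):
B F (7): add — endpoints in different components.
D G (7): add — endpoints in different components.
A B (9): add — endpoints in different components.
B D (11): add — endpoints in different components.
D F (11): skip — D and F already connected.
F G (13): skip — F and G already connected.
E F (14): add — endpoints in different components.
B C (15): add — endpoints in different components.
Edges rejected before the tree was complete: 2.

2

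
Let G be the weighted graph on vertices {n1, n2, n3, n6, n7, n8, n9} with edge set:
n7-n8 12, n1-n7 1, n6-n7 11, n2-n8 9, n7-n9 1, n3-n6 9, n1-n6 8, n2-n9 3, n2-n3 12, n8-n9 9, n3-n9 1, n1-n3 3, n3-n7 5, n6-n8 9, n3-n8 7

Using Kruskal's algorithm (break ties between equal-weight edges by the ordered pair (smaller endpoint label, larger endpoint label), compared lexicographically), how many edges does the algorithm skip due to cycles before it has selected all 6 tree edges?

Kruskal: consider edges lightest-first.
n1-n7 (1): add. Components now {n1,n7} {n2} {n3} {n8} {n6} {n9}
n3-n9 (1): add. Components now {n1,n7} {n2} {n3,n9} {n8} {n6}
n7-n9 (1): add. Components now {n1,n3,n7,n9} {n2} {n8} {n6}
n1-n3 (3): skip — n1 and n3 already connected.
n2-n9 (3): add. Components now {n1,n2,n3,n7,n9} {n8} {n6}
n3-n7 (5): skip — n3 and n7 already connected.
n3-n8 (7): add. Components now {n1,n2,n3,n7,n8,n9} {n6}
n1-n6 (8): add. Components now {n1,n2,n3,n6,n7,n8,n9}
Edges rejected before the tree was complete: 2.

2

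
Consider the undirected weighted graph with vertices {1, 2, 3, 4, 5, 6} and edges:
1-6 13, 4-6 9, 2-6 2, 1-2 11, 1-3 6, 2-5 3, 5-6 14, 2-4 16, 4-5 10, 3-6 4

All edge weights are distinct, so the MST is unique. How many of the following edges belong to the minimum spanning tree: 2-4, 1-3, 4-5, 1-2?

1

Kruskal: consider edges lightest-first.
2-6 (2): add. Components now {1} {2,6} {3} {4} {5}
2-5 (3): add. Components now {1} {2,5,6} {3} {4}
3-6 (4): add. Components now {1} {2,3,5,6} {4}
1-3 (6): add. Components now {1,2,3,5,6} {4}
4-6 (9): add. Components now {1,2,3,4,5,6}
MST edge set: {2-6, 2-5, 3-6, 1-3, 4-6}.
Of the listed edges, {1-3} are in the MST → 1.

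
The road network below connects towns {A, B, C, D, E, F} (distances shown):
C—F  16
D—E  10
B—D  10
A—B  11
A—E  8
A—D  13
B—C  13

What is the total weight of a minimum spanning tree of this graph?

Kruskal: consider edges lightest-first.
A—E (8): add. Components now {A,E} {B} {C} {D} {F}
B—D (10): add. Components now {A,E} {B,D} {C} {F}
D—E (10): add. Components now {A,B,D,E} {C} {F}
A—B (11): skip — A and B already connected.
A—D (13): skip — A and D already connected.
B—C (13): add. Components now {A,B,C,D,E} {F}
C—F (16): add. Components now {A,B,C,D,E,F}
MST edges: A—E, B—D, D—E, B—C, C—F; total weight 8+10+10+13+16 = 57.

57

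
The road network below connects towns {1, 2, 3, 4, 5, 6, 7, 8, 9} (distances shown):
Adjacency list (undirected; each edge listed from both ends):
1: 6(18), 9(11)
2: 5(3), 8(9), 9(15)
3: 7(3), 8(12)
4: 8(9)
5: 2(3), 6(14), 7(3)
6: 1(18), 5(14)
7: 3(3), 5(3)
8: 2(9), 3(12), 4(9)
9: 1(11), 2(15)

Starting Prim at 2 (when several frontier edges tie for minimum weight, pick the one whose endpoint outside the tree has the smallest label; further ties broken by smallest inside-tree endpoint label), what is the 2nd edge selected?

5-7

Grow the tree from 2 using Prim:
Step 1: cheapest edge leaving the tree is 2 5 (3); add 5.
Step 2: cheapest edge leaving the tree is 5 7 (3); add 7.
Step 3: cheapest edge leaving the tree is 3 7 (3); add 3.
Step 4: cheapest edge leaving the tree is 2 8 (9); add 8.
Step 5: cheapest edge leaving the tree is 4 8 (9); add 4.
Step 6: cheapest edge leaving the tree is 5 6 (14); add 6.
Step 7: cheapest edge leaving the tree is 2 9 (15); add 9.
Step 8: cheapest edge leaving the tree is 1 9 (11); add 1.
The 2nd edge added is 5 7.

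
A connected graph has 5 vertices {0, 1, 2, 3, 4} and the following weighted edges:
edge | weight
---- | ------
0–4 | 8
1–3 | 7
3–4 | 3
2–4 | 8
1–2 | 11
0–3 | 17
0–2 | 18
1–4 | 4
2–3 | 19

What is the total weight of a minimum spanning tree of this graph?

Prim, starting at 2.
Step 1: frontier [2–4 8, 1–2 11, 0–2 18, 2–3 19] → take 2–4 (8); add 4.
Step 2: frontier [1–2 11, 0–2 18, 2–3 19, 3–4 3, 1–4 4, 0–4 8] → take 3–4 (3); add 3.
Step 3: frontier [1–2 11, 0–2 18, 1–3 7, 0–3 17, 1–4 4, 0–4 8] → take 1–4 (4); add 1.
Step 4: frontier [0–2 18, 0–3 17, 0–4 8] → take 0–4 (8); add 0.
MST edges: 2–4, 3–4, 1–4, 0–4; total weight 8+3+4+8 = 23.

23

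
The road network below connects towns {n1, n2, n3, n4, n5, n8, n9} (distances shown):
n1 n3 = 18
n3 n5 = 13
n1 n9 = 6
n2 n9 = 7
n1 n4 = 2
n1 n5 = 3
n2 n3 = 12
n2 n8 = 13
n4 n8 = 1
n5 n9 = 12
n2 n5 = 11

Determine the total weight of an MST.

31

Sort edges by weight, then run Kruskal:
n4 n8 (1): add. Components now {n4,n8} {n3} {n1} {n2} {n9} {n5}
n1 n4 (2): add. Components now {n1,n4,n8} {n3} {n2} {n9} {n5}
n1 n5 (3): add. Components now {n1,n4,n5,n8} {n3} {n2} {n9}
n1 n9 (6): add. Components now {n1,n4,n5,n8,n9} {n3} {n2}
n2 n9 (7): add. Components now {n1,n2,n4,n5,n8,n9} {n3}
n2 n5 (11): skip — n2 and n5 already connected.
n2 n3 (12): add. Components now {n1,n2,n3,n4,n5,n8,n9}
MST edges: n4 n8, n1 n4, n1 n5, n1 n9, n2 n9, n2 n3; total weight 1+2+3+6+7+12 = 31.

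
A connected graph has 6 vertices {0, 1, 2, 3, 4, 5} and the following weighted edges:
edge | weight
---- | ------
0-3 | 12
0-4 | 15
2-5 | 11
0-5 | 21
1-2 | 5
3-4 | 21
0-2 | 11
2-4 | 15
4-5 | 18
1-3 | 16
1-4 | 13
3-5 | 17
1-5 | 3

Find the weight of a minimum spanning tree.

44

Prim, starting at 4.
Step 1: frontier [1-4 13, 0-4 15, 2-4 15, 4-5 18, 3-4 21] → take 1-4 (13); add 1.
Step 2: frontier [1-5 3, 1-2 5, 1-3 16, 0-4 15, 2-4 15, 4-5 18, 3-4 21] → take 1-5 (3); add 5.
Step 3: frontier [1-2 5, 1-3 16, 0-4 15, 2-4 15, 3-4 21, 2-5 11, 3-5 17, 0-5 21] → take 1-2 (5); add 2.
Step 4: frontier [1-3 16, 0-2 11, 0-4 15, 3-4 21, 3-5 17, 0-5 21] → take 0-2 (11); add 0.
Step 5: frontier [0-3 12, 1-3 16, 3-4 21, 3-5 17] → take 0-3 (12); add 3.
MST edges: 1-4, 1-5, 1-2, 0-2, 0-3; total weight 13+3+5+11+12 = 44.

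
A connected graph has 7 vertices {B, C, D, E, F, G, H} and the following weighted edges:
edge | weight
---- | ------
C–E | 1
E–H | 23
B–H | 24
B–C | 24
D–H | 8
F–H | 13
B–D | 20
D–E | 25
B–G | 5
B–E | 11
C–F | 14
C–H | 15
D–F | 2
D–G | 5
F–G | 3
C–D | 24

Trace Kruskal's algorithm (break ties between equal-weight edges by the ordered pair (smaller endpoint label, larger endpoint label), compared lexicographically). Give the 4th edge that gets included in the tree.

B-G

Kruskal: consider edges lightest-first.
C–E (1): add — endpoints in different components.
D–F (2): add — endpoints in different components.
F–G (3): add — endpoints in different components.
B–G (5): add — endpoints in different components.
D–G (5): skip — D and G already connected.
D–H (8): add — endpoints in different components.
B–E (11): add — endpoints in different components.
The 4th edge added is B–G.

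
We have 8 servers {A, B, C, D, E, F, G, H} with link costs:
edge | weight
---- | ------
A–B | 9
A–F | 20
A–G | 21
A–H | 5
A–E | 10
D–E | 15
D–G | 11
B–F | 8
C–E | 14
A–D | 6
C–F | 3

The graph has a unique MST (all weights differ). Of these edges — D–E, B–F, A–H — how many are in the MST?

2

Kruskal: consider edges lightest-first.
C–F (3): add — endpoints in different components.
A–H (5): add — endpoints in different components.
A–D (6): add — endpoints in different components.
B–F (8): add — endpoints in different components.
A–B (9): add — endpoints in different components.
A–E (10): add — endpoints in different components.
D–G (11): add — endpoints in different components.
MST edge set: {C–F, A–H, A–D, B–F, A–B, A–E, D–G}.
Of the listed edges, {B–F, A–H} are in the MST → 2.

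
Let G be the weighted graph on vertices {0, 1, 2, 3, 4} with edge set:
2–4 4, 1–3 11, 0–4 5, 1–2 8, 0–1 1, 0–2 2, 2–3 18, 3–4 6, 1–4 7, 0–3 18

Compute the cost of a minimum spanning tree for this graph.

Prim's algorithm from 2:
Step 1: frontier [0–2 2, 2–4 4, 1–2 8, 2–3 18] → take 0–2 (2); add 0.
Step 2: frontier [0–1 1, 0–4 5, 0–3 18, 2–4 4, 1–2 8, 2–3 18] → take 0–1 (1); add 1.
Step 3: frontier [0–4 5, 0–3 18, 1–4 7, 1–3 11, 2–4 4, 2–3 18] → take 2–4 (4); add 4.
Step 4: frontier [0–3 18, 1–3 11, 2–3 18, 3–4 6] → take 3–4 (6); add 3.
MST edges: 0–2, 0–1, 2–4, 3–4; total weight 2+1+4+6 = 13.

13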